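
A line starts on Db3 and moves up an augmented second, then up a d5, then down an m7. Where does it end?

C3

Db3 up an augmented second → E3 (3 semitones).
E3 up a diminished fifth → Bb3 (6 semitones).
Bb3 down a minor seventh → C3 (10 semitones).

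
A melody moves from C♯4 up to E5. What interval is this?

m10

C to E spans three letter names (C-D-E), plus an octave — that makes it a tenth of some quality.
C#4 to E5 is 15 semitones, a half step short of the major tenth (16), so this is minor.
(Equivalently, a compound minor third: a minor third plus an octave.)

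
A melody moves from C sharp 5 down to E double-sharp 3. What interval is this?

Descending from C#5 to E##3 is the same interval as ascending E##3 to C#5.
E to C spans six letter names (E-F-G-A-B-C), plus an octave: a thirteenth.
A major thirteenth would be 21 semitones; E##3 to C#5 is 19, two semitones narrower, so the interval is diminished.
(Equivalently, a compound diminished sixth: a diminished sixth plus an octave.)

diminished 13th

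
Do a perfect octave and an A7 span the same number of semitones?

Yes

A perfect octave spans 12 semitones, and an augmented seventh also spans 12 semitones — they're enharmonic.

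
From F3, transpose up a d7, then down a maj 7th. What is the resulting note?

F3 up a diminished seventh → Ebb4 (9 semitones).
Ebb4 down a major seventh → Fbb3 (11 semitones).

Fbb3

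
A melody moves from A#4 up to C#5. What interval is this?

minor 3rd

A to C spans three letter names (A-B-C) — that makes it a third of some quality.
A#4 to C#5 is 3 semitones, a half step short of the major third (4), so this is minor.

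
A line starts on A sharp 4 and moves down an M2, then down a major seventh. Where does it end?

A#4 down a major second → G#4 (2 semitones).
A major seventh down from G#4 is A3.

A 3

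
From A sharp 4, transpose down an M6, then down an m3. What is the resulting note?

A sharp 3

A major sixth down from A#4 is C#4.
C#4 down a minor third → A#3 (3 semitones).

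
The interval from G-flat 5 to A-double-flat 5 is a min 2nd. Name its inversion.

Inverted interval numbers add to nine, so a second pairs with a seventh (2 + 7 = 9).
The quality also flips — minor becomes major — giving a major seventh.

M7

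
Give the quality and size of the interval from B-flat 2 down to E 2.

Descending from Bb2 to E2 is the same interval as ascending E2 to Bb2.
E to B spans five letter names (E-F-G-A-B), so the interval is some kind of fifth.
The perfect fifth is 7 semitones; here we have 6, one semitone narrower: diminished.

d5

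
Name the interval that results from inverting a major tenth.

First reduce the compound major tenth to its simple form, a major third.
Interval numbers invert to sum to nine: 3 + 6 = 9, so a third inverts to a sixth.
And major becomes minor under inversion, so we get a minor sixth.

m6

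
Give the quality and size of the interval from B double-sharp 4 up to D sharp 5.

B to D spans three letter names (B-C-D): a third.
The major third is 4 semitones; here we have 2, two semitones narrower: diminished.

diminished 3rd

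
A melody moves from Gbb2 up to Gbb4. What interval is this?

P15

G to G is the same letter name, plus 2 octaves: a fifteenth.
The perfect fifteenth spans 24 semitones, and Gbb2 to Gbb4 is exactly 24 semitones — so this is a perfect fifteenth.
(Equivalently, a compound perfect octave: a perfect octave plus an octave.)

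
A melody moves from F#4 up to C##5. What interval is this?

F to C spans five letter names (F-G-A-B-C) — that makes it a fifth of some quality.
The perfect fifth is 7 semitones; here we have 8, one semitone wider: augmented.

A5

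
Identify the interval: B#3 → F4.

B to F spans five letter names (B-C-D-E-F): a fifth.
B#3 to F4 spans 5 semitones — two semitones narrower than the perfect fifth (7) — giving a doubly diminished fifth.

doubly diminished fifth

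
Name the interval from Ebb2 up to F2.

E to F spans two letter names (E-F): a second.
The major second is 2 semitones; here we have 3, one semitone wider: augmented.

A2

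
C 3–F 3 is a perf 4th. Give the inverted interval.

The rule of nine gives the new number: 9 − 4 = 5, so a fourth becomes a fifth.
And perfect stays perfect under inversion, so we get a perfect fifth.

perfect fifth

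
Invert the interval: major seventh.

Inverted interval numbers add to nine, so a seventh pairs with a second (7 + 2 = 9).
The quality also flips — major becomes minor — giving a minor second.

m2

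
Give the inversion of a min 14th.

First reduce the compound minor fourteenth to its simple form, a minor seventh.
Interval numbers invert to sum to nine: 7 + 2 = 9, so a seventh inverts to a second.
The quality also flips — minor becomes major — giving a major second.

major 2nd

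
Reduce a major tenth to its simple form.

Subtracting seven from the interval number removes an octave: 10 − 7 = 3.
That makes a major tenth a compound major third — an octave plus a major third.

M3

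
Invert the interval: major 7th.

The rule of nine gives the new number: 9 − 7 = 2, so a seventh becomes a second.
Quality inverts too: major becomes minor. That makes the inversion a minor second.

m2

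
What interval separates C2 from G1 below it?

perfect fourth

Descending from C2 to G1 is the same interval as ascending G1 to C2.
G to C spans four letter names (G-A-B-C) — that makes it a fourth of some quality.
Counting semitones, G1→C2 is 5, which is the perfect fourth.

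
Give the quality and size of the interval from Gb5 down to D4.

diminished 11th

Descending from Gb5 to D4 is the same interval as ascending D4 to Gb5.
D to G spans four letter names (D-E-F-G), plus an octave: an eleventh.
D4 to Gb5 spans 16 semitones — one semitone narrower than the perfect eleventh (17) — giving a diminished eleventh.
(Equivalently, a compound diminished fourth: a diminished fourth plus an octave.)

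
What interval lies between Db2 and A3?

augmented 12th

D to A spans five letter names (D-E-F-G-A), plus an octave, so the interval is some kind of twelfth.
Db2 to A3 spans 20 semitones — one semitone wider than the perfect twelfth (19) — giving an augmented twelfth.
(Equivalently, a compound augmented fifth: an augmented fifth plus an octave.)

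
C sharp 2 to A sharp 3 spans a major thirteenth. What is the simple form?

Subtracting seven from the interval number removes an octave: 13 − 7 = 6.
That makes a major thirteenth a compound major sixth — an octave plus a major sixth.

major 6th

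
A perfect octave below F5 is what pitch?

F4

An octave keeps the letter name F, an octave down from F.
Moving 12 semitones down from F5 (the size of a perfect octave) reaches F4.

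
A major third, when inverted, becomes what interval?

m6

The rule of nine gives the new number: 9 − 3 = 6, so a third becomes a sixth.
The quality also flips — major becomes minor — giving a minor sixth.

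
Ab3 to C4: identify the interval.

M3

A to C spans three letter names (A-B-C): a third.
The major third spans 4 semitones, and Ab3 to C4 is exactly 4 semitones — so this is a major third.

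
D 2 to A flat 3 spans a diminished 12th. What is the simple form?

diminished 5th

Take out an octave (7 from the number): 12 − 7 = 5.
That makes a diminished twelfth a compound diminished fifth — an octave plus a diminished fifth.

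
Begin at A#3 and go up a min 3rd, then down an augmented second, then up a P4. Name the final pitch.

Eb4

A#3 up a minor third → C#4 (3 semitones).
An augmented second down from C#4 is Bb3.
Up a perfect fourth from Bb3: Eb4 (5 semitones up).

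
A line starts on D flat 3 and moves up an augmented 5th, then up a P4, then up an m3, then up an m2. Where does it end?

G flat 4

An augmented fifth up from Db3 is A3.
Up a perfect fourth from A3: D4 (5 semitones up).
D4 up a minor third → F4 (3 semitones).
Up a minor second from F4: Gb4 (1 semitone up).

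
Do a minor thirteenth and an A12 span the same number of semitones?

Both span 20 semitones: a minor thirteenth and an augmented twelfth are the same chromatic distance.

Yes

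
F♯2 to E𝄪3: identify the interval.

augmented 7th

F to E spans seven letter names (F-G-A-B-C-D-E) — that makes it a seventh of some quality.
A major seventh would be 11 semitones; F#2 to E##3 is 12, one semitone wider, so the interval is augmented.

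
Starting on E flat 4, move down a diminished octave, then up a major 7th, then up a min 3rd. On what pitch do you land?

Eb4 down a diminished octave → E3 (11 semitones).
A major seventh up from E3 is D#4.
Up a minor third from D#4: F#4 (3 semitones up).

F sharp 4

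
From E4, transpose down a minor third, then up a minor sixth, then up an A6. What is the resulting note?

F##5

A minor third down from E4 is C#4.
C#4 up a minor sixth → A4 (8 semitones).
A4 up an augmented sixth → F##5 (10 semitones).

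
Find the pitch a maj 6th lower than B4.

D4

Counting six letter names down from B lands on D.
A major sixth spans 9 semitones, so from B4 the target pitch is D4.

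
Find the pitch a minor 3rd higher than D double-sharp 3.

The third takes the letter from D up to F.
A minor third is 3 semitones; 3 semitones up from D##3 gives F##3.

F double-sharp 3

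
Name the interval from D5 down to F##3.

diminished thirteenth

Descending from D5 to F##3 is the same interval as ascending F##3 to D5.
F to D spans six letter names (F-G-A-B-C-D), plus an octave — that makes it a thirteenth of some quality.
The major thirteenth is 21 semitones; here we have 19, two semitones narrower: diminished.
(Equivalently, a compound diminished sixth: a diminished sixth plus an octave.)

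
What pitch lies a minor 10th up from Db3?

Fb4

Counting three letter names plus an octave up from D lands on F.
Moving 15 semitones up from Db3 (the size of a minor tenth) reaches Fb4.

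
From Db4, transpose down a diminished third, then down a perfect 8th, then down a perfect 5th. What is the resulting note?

A diminished third down from Db4 is B3.
A perfect octave down from B3 is B2.
A perfect fifth down from B2 is E2.

E2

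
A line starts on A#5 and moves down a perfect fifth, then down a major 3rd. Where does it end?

B4

A perfect fifth down from A#5 is D#5.
D#5 down a major third → B4 (4 semitones).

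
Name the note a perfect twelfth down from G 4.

The twelfth's letter: G down five letter names plus an octave → C.
Moving 19 semitones down from G4 (the size of a perfect twelfth) reaches C3.

C 3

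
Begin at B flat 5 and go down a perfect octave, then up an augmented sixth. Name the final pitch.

G sharp 5

Bb5 down a perfect octave → Bb4 (12 semitones).
An augmented sixth up from Bb4 is G#5.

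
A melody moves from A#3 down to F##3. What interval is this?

Descending from A#3 to F##3 is the same interval as ascending F##3 to A#3.
F to A spans three letter names (F-G-A): a third.
At 3 semitones, F##3→A#3 falls one short of a major third: minor.

minor third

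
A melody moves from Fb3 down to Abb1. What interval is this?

Descending from Fb3 to Abb1 is the same interval as ascending Abb1 to Fb3.
A to F spans six letter names (A-B-C-D-E-F), plus an octave, so the interval is some kind of thirteenth.
The major thirteenth spans 21 semitones, and Abb1 to Fb3 is exactly 21 semitones — so this is a major thirteenth.
(Equivalently, a compound major sixth: a major sixth plus an octave.)

major 13th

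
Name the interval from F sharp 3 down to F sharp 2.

Descending from F#3 to F#2 is the same interval as ascending F#2 to F#3.
F to F is the same letter name, plus an octave: an octave.
The perfect octave spans 12 semitones, and F#2 to F#3 is exactly 12 semitones — so this is a perfect octave.

perfect octave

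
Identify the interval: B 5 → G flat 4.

Descending from B5 to Gb4 is the same interval as ascending Gb4 to B5.
G to B spans three letter names (G-A-B), plus an octave: a tenth.
A major tenth would be 16 semitones; Gb4 to B5 is 17, one semitone wider, so the interval is augmented.
(Equivalently, a compound augmented third: an augmented third plus an octave.)

augmented tenth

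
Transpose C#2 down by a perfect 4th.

Four letter names down from C: G.
A perfect fourth spans 5 semitones, so from C#2 the target pitch is G#1.

G#1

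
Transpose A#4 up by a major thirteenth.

F##6

The thirteenth's letter: A up six letter names plus an octave → F.
Moving 21 semitones up from A#4 (the size of a major thirteenth) reaches F##6.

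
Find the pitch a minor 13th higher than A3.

Six letters up from A (plus an octave) reaches F.
Moving 20 semitones up from A3 (the size of a minor thirteenth) reaches F5.

F5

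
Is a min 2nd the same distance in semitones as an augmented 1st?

A minor second spans 1 semitone, and an augmented unison also spans 1 semitone — they're enharmonic.

Yes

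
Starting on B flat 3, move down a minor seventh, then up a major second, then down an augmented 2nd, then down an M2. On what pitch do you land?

A minor seventh down from Bb3 is C3.
Up a major second from C3: D3 (2 semitones up).
D3 down an augmented second → Cb3 (3 semitones).
Cb3 down a major second → Bbb2 (2 semitones).

B double-flat 2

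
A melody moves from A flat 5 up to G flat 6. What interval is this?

A to G spans seven letter names (A-B-C-D-E-F-G) — that makes it a seventh of some quality.
A major seventh would be 11 semitones, but Ab5 to Gb6 is 10 — one semitone narrower, making it a minor seventh.

minor 7th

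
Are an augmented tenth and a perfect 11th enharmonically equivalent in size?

Yes

An augmented tenth = 17 semitones = a perfect eleventh; enharmonically equal.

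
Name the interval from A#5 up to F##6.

A to F spans six letter names (A-B-C-D-E-F): a sixth.
A#5 to F##6 is 9 semitones, matching the major sixth exactly, so the quality is major.

M6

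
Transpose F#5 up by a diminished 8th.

F6

For an octave the letter name doesn't change: still F, an octave up.
Moving 11 semitones up from F#5 (the size of a diminished octave) reaches F6.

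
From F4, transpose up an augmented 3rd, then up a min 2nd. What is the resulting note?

An augmented third up from F4 is A#4.
A minor second up from A#4 is B4.

B4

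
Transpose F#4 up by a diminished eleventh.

Bb5

Counting four letter names plus an octave up from F lands on B.
A diminished eleventh is 16 semitones; 16 semitones up from F#4 gives Bb5.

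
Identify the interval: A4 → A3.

Descending from A4 to A3 is the same interval as ascending A3 to A4.
A to A is the same letter name, plus an octave — that makes it an octave of some quality.
The perfect octave spans 12 semitones, and A3 to A4 is exactly 12 semitones — so this is a perfect octave.

P8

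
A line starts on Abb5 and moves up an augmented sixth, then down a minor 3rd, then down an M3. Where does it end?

Bb5

Up an augmented sixth from Abb5: F6 (10 semitones up).
F6 down a minor third → D6 (3 semitones).
Down a major third from D6: Bb5 (4 semitones down).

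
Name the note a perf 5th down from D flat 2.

Counting five letter names down from D lands on G.
A perfect fifth spans 7 semitones, so from Db2 the target pitch is Gb1.

G flat 1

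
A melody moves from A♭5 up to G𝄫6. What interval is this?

d7

A to G spans seven letter names (A-B-C-D-E-F-G): a seventh.
The major seventh is 11 semitones; here we have 9, two semitones narrower: diminished.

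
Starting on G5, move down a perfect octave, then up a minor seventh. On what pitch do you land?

F5

A perfect octave down from G5 is G4.
A minor seventh up from G4 is F5.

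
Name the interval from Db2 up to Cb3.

minor 7th

D to C spans seven letter names (D-E-F-G-A-B-C), so the interval is some kind of seventh.
A major seventh would be 11 semitones, but Db2 to Cb3 is 10 — one semitone narrower, making it a minor seventh.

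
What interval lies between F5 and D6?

F to D spans six letter names (F-G-A-B-C-D): a sixth.
F5 to D6 is 9 semitones, matching the major sixth exactly, so the quality is major.

major sixth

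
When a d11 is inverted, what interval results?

First reduce the compound diminished eleventh to its simple form, a diminished fourth.
Inverted interval numbers add to nine, so a fourth pairs with a fifth (4 + 5 = 9).
And diminished becomes augmented under inversion, so we get an augmented fifth.

A5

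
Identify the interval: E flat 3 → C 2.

Descending from Eb3 to C2 is the same interval as ascending C2 to Eb3.
C to E spans three letter names (C-D-E), plus an octave, so the interval is some kind of tenth.
C2 to Eb3 is 15 semitones, a half step short of the major tenth (16), so this is minor.
(Equivalently, a compound minor third: a minor third plus an octave.)

minor tenth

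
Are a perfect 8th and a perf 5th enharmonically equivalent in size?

No

12 semitones (perfect octave) vs 7 semitones (perfect fifth): not equal.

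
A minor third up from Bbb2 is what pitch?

Counting three letter names up from B lands on D.
A minor third is 3 semitones; 3 semitones up from Bbb2 gives Dbb3.

Dbb3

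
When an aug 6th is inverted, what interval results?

Inverted interval numbers add to nine, so a sixth pairs with a third (6 + 3 = 9).
Quality inverts too: augmented becomes diminished. That makes the inversion a diminished third.

diminished third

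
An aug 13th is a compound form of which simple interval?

augmented 6th

Subtracting seven from the interval number removes an octave: 13 − 7 = 6.
Quality carries through unchanged, so the simple form is an augmented sixth.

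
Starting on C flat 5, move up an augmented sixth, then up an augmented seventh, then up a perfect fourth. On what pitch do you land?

Cb5 up an augmented sixth → A5 (10 semitones).
A5 up an augmented seventh → G##6 (12 semitones).
A perfect fourth up from G##6 is C##7.

C double-sharp 7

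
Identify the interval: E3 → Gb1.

Descending from E3 to Gb1 is the same interval as ascending Gb1 to E3.
G to E spans six letter names (G-A-B-C-D-E), plus an octave — that makes it a thirteenth of some quality.
A major thirteenth would be 21 semitones; Gb1 to E3 is 22, one semitone wider, so the interval is augmented.
(Equivalently, a compound augmented sixth: an augmented sixth plus an octave.)

A13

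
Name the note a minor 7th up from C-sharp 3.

Seven letter names up from C: B.
A minor seventh spans 10 semitones, so from C#3 the target pitch is B3.

B 3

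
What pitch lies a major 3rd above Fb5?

Counting three letter names up from F lands on A.
A major third is 4 semitones; 4 semitones up from Fb5 gives Ab5.

Ab5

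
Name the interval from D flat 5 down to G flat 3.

perfect twelfth

Descending from Db5 to Gb3 is the same interval as ascending Gb3 to Db5.
G to D spans five letter names (G-A-B-C-D), plus an octave — that makes it a twelfth of some quality.
Counting semitones, Gb3→Db5 is 19, which is the perfect twelfth.
(Equivalently, a compound perfect fifth: a perfect fifth plus an octave.)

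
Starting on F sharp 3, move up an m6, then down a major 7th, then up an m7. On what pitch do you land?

A minor sixth up from F#3 is D4.
A major seventh down from D4 is Eb3.
Eb3 up a minor seventh → Db4 (10 semitones).

D flat 4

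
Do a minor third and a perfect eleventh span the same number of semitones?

No

A minor third spans 3 semitones; a perfect eleventh spans 17 semitones. They differ by 14.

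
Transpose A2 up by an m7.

Seven letter names up from A: G.
Moving 10 semitones up from A2 (the size of a minor seventh) reaches G3.

G3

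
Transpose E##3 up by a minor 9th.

Two letters up from E (plus an octave) reaches F.
Moving 13 semitones up from E##3 (the size of a minor ninth) reaches F##4.

F##4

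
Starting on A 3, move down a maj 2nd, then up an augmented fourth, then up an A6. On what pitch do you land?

A double-sharp 4

Down a major second from A3: G3 (2 semitones down).
Up an augmented fourth from G3: C#4 (6 semitones up).
Up an augmented sixth from C#4: A##4 (10 semitones up).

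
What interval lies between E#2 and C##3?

M6

E to C spans six letter names (E-F-G-A-B-C): a sixth.
The major sixth spans 9 semitones, and E#2 to C##3 is exactly 9 semitones — so this is a major sixth.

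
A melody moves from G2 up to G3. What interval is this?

G to G is the same letter name, plus an octave, so the interval is some kind of octave.
The perfect octave spans 12 semitones, and G2 to G3 is exactly 12 semitones — so this is a perfect octave.

perfect octave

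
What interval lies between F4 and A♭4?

F to A spans three letter names (F-G-A), so the interval is some kind of third.
At 3 semitones, F4→Ab4 falls one short of a major third: minor.

minor third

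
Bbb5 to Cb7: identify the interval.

major 9th

B to C spans two letter names (B-C), plus an octave: a ninth.
Bbb5 to Cb7 is 14 semitones, matching the major ninth exactly, so the quality is major.
(Equivalently, a compound major second: a major second plus an octave.)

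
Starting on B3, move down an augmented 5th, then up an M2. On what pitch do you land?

F3

Down an augmented fifth from B3: Eb3 (8 semitones down).
Up a major second from Eb3: F3 (2 semitones up).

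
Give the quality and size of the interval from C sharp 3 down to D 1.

Descending from C#3 to D1 is the same interval as ascending D1 to C#3.
D to C spans seven letter names (D-E-F-G-A-B-C), plus an octave: a fourteenth.
Counting semitones, D1→C#3 is 23, which is the major fourteenth.
(Equivalently, a compound major seventh: a major seventh plus an octave.)

major fourteenth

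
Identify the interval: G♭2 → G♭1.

Descending from Gb2 to Gb1 is the same interval as ascending Gb1 to Gb2.
G to G is the same letter name, plus an octave, so the interval is some kind of octave.
The perfect octave spans 12 semitones, and Gb1 to Gb2 is exactly 12 semitones — so this is a perfect octave.

perfect 8th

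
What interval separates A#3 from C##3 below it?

Descending from A#3 to C##3 is the same interval as ascending C##3 to A#3.
C to A spans six letter names (C-D-E-F-G-A) — that makes it a sixth of some quality.
C##3 to A#3 is 8 semitones, a half step short of the major sixth (9), so this is minor.

minor 6th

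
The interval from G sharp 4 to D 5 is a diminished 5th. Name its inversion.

augmented fourth

The rule of nine gives the new number: 9 − 5 = 4, so a fifth becomes a fourth.
Quality inverts too: diminished becomes augmented. That makes the inversion an augmented fourth.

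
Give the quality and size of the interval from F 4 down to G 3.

m7

Descending from F4 to G3 is the same interval as ascending G3 to F4.
G to F spans seven letter names (G-A-B-C-D-E-F): a seventh.
At 10 semitones, G3→F4 falls one short of a major seventh: minor.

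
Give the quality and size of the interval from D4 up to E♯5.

augmented ninth

D to E spans two letter names (D-E), plus an octave: a ninth.
D4 to E#5 spans 15 semitones — one semitone wider than the major ninth (14) — giving an augmented ninth.
(Equivalently, a compound augmented second: an augmented second plus an octave.)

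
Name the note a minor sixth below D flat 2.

F 1

Counting six letter names down from D lands on F.
A minor sixth is 8 semitones; 8 semitones down from Db2 gives F1.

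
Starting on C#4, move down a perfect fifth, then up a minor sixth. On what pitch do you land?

C#4 down a perfect fifth → F#3 (7 semitones).
Up a minor sixth from F#3: D4 (8 semitones up).

D4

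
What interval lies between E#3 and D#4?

E to D spans seven letter names (E-F-G-A-B-C-D), so the interval is some kind of seventh.
At 10 semitones, E#3→D#4 falls one short of a major seventh: minor.

minor 7th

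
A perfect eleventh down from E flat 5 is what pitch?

The eleventh's letter: E down four letter names plus an octave → B.
Moving 17 semitones down from Eb5 (the size of a perfect eleventh) reaches Bb3.

B flat 3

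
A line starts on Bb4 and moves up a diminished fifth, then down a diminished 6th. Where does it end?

Bb4 up a diminished fifth → Fb5 (6 semitones).
A diminished sixth down from Fb5 is A4.

A4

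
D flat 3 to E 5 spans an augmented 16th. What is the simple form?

A2

Subtracting seven from the interval number removes an octave: 16 − 14 = 2.
Quality carries through unchanged, so the simple form is an augmented second.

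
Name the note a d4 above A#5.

D6

Four letter names up from A: D.
A diminished fourth spans 4 semitones, so from A#5 the target pitch is D6.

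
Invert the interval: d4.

The rule of nine gives the new number: 9 − 4 = 5, so a fourth becomes a fifth.
And diminished becomes augmented under inversion, so we get an augmented fifth.

augmented fifth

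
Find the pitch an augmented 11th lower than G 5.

Counting four letter names plus an octave down from G lands on D.
An augmented eleventh is 18 semitones; 18 semitones down from G5 gives Db4.

D-flat 4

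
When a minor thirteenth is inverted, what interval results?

M3

First reduce the compound minor thirteenth to its simple form, a minor sixth.
The rule of nine gives the new number: 9 − 6 = 3, so a sixth becomes a third.
The quality also flips — minor becomes major — giving a major third.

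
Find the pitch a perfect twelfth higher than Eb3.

Bb4

Five letters up from E (plus an octave) reaches B.
A perfect twelfth is 19 semitones; 19 semitones up from Eb3 gives Bb4.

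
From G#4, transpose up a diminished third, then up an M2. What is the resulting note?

A diminished third up from G#4 is Bb4.
Bb4 up a major second → C5 (2 semitones).

C5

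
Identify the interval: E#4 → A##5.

E to A spans four letter names (E-F-G-A), plus an octave — that makes it an eleventh of some quality.
The perfect eleventh is 17 semitones; here we have 18, one semitone wider: augmented.
(Equivalently, a compound augmented fourth: an augmented fourth plus an octave.)

augmented eleventh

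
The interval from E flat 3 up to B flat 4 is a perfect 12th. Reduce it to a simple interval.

P5

Each octave removed subtracts seven from the number: 12 − 7 = 5.
Quality carries through unchanged, so the simple form is a perfect fifth.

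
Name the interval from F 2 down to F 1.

Descending from F2 to F1 is the same interval as ascending F1 to F2.
F to F is the same letter name, plus an octave: an octave.
F1 to F2 is 12 semitones, matching the perfect octave exactly, so the quality is perfect.

perfect 8th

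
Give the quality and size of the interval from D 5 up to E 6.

major ninth

D to E spans two letter names (D-E), plus an octave, so the interval is some kind of ninth.
The major ninth spans 14 semitones, and D5 to E6 is exactly 14 semitones — so this is a major ninth.
(Equivalently, a compound major second: a major second plus an octave.)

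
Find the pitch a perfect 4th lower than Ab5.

Eb5

Counting four letter names down from A lands on E.
A perfect fourth is 5 semitones; 5 semitones down from Ab5 gives Eb5.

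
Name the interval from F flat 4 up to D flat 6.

M13

F to D spans six letter names (F-G-A-B-C-D), plus an octave, so the interval is some kind of thirteenth.
The major thirteenth spans 21 semitones, and Fb4 to Db6 is exactly 21 semitones — so this is a major thirteenth.
(Equivalently, a compound major sixth: a major sixth plus an octave.)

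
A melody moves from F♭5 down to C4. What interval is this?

diminished 11th

Descending from Fb5 to C4 is the same interval as ascending C4 to Fb5.
C to F spans four letter names (C-D-E-F), plus an octave: an eleventh.
A perfect eleventh would be 17 semitones; C4 to Fb5 is 16, one semitone narrower, so the interval is diminished.
(Equivalently, a compound diminished fourth: a diminished fourth plus an octave.)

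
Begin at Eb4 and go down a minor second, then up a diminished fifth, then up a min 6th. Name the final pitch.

Eb4 down a minor second → D4 (1 semitone).
Up a diminished fifth from D4: Ab4 (6 semitones up).
A minor sixth up from Ab4 is Fb5.

Fb5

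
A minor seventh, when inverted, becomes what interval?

Inverted interval numbers add to nine, so a seventh pairs with a second (7 + 2 = 9).
And minor becomes major under inversion, so we get a major second.

major 2nd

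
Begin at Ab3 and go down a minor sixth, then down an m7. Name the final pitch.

A minor sixth down from Ab3 is C3.
Down a minor seventh from C3: D2 (10 semitones down).

D2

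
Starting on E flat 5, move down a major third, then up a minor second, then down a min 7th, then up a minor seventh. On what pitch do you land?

Down a major third from Eb5: Cb5 (4 semitones down).
Cb5 up a minor second → Dbb5 (1 semitone).
A minor seventh down from Dbb5 is Ebb4.
Up a minor seventh from Ebb4: Dbb5 (10 semitones up).

D double-flat 5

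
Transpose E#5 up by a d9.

Counting two letter names plus an octave up from E lands on F.
Moving 12 semitones up from E#5 (the size of a diminished ninth) reaches F6.

F6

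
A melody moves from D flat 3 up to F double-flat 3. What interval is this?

diminished 3rd

D to F spans three letter names (D-E-F), so the interval is some kind of third.
A major third would be 4 semitones; Db3 to Fbb3 is 2, two semitones narrower, so the interval is diminished.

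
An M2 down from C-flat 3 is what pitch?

Two letter names down from C: B.
A major second is 2 semitones; 2 semitones down from Cb3 gives Bbb2.

B-double-flat 2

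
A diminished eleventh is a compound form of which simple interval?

d4

Each octave removed subtracts seven from the number: 11 − 7 = 4.
So a diminished eleventh is an octave plus a diminished fourth. The quality is unchanged.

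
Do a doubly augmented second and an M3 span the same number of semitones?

Both span 4 semitones: a doubly augmented second and a major third are the same chromatic distance.

Yes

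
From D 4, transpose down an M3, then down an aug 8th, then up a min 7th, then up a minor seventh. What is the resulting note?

A major third down from D4 is Bb3.
Bb3 down an augmented octave → Bbb2 (13 semitones).
Up a minor seventh from Bbb2: Abb3 (10 semitones up).
A minor seventh up from Abb3 is Gbb4.

G double-flat 4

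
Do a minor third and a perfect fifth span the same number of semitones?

No

A minor third spans 3 semitones; a perfect fifth spans 7 semitones. They differ by 4.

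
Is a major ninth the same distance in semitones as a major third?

No

14 semitones (major ninth) vs 4 semitones (major third): not equal.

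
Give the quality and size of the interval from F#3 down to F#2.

Descending from F#3 to F#2 is the same interval as ascending F#2 to F#3.
F to F is the same letter name, plus an octave, so the interval is some kind of octave.
The perfect octave spans 12 semitones, and F#2 to F#3 is exactly 12 semitones — so this is a perfect octave.

P8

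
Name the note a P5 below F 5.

B-flat 4

Counting five letter names down from F lands on B.
A perfect fifth is 7 semitones; 7 semitones down from F5 gives Bb4.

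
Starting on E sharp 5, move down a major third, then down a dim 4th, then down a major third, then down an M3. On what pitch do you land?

A major third down from E#5 is C#5.
C#5 down a diminished fourth → G##4 (4 semitones).
A major third down from G##4 is E#4.
Down a major third from E#4: C#4 (4 semitones down).

C sharp 4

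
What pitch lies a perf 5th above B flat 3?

F 4

Five letter names up from B: F.
A perfect fifth is 7 semitones; 7 semitones up from Bb3 gives F4.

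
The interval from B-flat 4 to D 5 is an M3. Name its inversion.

Inverted interval numbers add to nine, so a third pairs with a sixth (3 + 6 = 9).
And major becomes minor under inversion, so we get a minor sixth.

minor 6th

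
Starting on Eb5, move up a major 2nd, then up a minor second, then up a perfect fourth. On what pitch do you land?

Cb6

Up a major second from Eb5: F5 (2 semitones up).
F5 up a minor second → Gb5 (1 semitone).
Gb5 up a perfect fourth → Cb6 (5 semitones).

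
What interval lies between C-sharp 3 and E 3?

C to E spans three letter names (C-D-E) — that makes it a third of some quality.
At 3 semitones, C#3→E3 falls one short of a major third: minor.

minor third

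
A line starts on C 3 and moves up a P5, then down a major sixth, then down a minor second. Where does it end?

A perfect fifth up from C3 is G3.
G3 down a major sixth → Bb2 (9 semitones).
A minor second down from Bb2 is A2.

A 2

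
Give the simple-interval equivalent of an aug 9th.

A2

Each octave removed subtracts seven from the number: 9 − 7 = 2.
So an augmented ninth is an octave plus an augmented second. The quality is unchanged.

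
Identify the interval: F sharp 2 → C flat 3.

doubly diminished fifth

F to C spans five letter names (F-G-A-B-C): a fifth.
The perfect fifth is 7 semitones; here we have 5, two semitones narrower: doubly diminished.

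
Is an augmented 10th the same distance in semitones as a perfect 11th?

An augmented tenth = 17 semitones = a perfect eleventh; enharmonically equal.

Yes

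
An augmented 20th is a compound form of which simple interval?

augmented sixth

Subtracting seven from the interval number removes an octave: 20 − 14 = 6.
That makes an augmented twentieth a compound augmented sixth — 2 octaves plus an augmented sixth.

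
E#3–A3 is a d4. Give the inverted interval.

The rule of nine gives the new number: 9 − 4 = 5, so a fourth becomes a fifth.
Quality inverts too: diminished becomes augmented. That makes the inversion an augmented fifth.

A5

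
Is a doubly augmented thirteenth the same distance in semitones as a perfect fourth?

No

A doubly augmented thirteenth spans 23 semitones; a perfect fourth spans 5 semitones. They differ by 18.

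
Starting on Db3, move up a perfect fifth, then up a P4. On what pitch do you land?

A perfect fifth up from Db3 is Ab3.
Ab3 up a perfect fourth → Db4 (5 semitones).

Db4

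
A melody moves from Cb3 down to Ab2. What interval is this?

Descending from Cb3 to Ab2 is the same interval as ascending Ab2 to Cb3.
A to C spans three letter names (A-B-C), so the interval is some kind of third.
A major third would be 4 semitones, but Ab2 to Cb3 is 3 — one semitone narrower, making it a minor third.

m3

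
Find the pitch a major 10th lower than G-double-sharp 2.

E-sharp 1

Three letters down from G (plus an octave) reaches E.
Moving 16 semitones down from G##2 (the size of a major tenth) reaches E#1.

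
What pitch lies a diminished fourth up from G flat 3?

C double-flat 4

The fourth takes the letter from G up to C.
A diminished fourth is 4 semitones; 4 semitones up from Gb3 gives Cbb4.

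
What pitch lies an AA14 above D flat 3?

C double-sharp 5

The fourteenth's letter: D up seven letter names plus an octave → C.
Moving 25 semitones up from Db3 (the size of a doubly augmented fourteenth) reaches C##5.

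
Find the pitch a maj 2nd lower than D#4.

The second takes the letter from D down to C.
Moving 2 semitones down from D#4 (the size of a major second) reaches C#4.

C#4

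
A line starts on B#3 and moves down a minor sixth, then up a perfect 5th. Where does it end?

Down a minor sixth from B#3: D##3 (8 semitones down).
A perfect fifth up from D##3 is A##3.

A##3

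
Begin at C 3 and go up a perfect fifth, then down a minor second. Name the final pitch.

C3 up a perfect fifth → G3 (7 semitones).
A minor second down from G3 is F#3.

F sharp 3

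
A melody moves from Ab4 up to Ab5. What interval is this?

perfect octave

A to A is the same letter name, plus an octave: an octave.
Ab4 to Ab5 is 12 semitones, matching the perfect octave exactly, so the quality is perfect.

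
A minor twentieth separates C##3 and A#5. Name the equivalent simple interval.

minor 6th

Subtracting seven from the interval number removes an octave: 20 − 14 = 6.
That makes a minor twentieth a compound minor sixth — 2 octaves plus a minor sixth.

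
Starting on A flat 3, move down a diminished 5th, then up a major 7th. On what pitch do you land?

Ab3 down a diminished fifth → D3 (6 semitones).
D3 up a major seventh → C#4 (11 semitones).

C sharp 4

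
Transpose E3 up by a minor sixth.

C4

Counting six letter names up from E lands on C.
Moving 8 semitones up from E3 (the size of a minor sixth) reaches C4.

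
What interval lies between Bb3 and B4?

A8

B to B is the same letter name, plus an octave — that makes it an octave of some quality.
The perfect octave is 12 semitones; here we have 13, one semitone wider: augmented.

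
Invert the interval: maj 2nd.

m7

Inverted interval numbers add to nine, so a second pairs with a seventh (2 + 7 = 9).
And major becomes minor under inversion, so we get a minor seventh.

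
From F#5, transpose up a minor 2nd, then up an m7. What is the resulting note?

Up a minor second from F#5: G5 (1 semitone up).
G5 up a minor seventh → F6 (10 semitones).

F6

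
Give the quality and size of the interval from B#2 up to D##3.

M3

B to D spans three letter names (B-C-D): a third.
The major third spans 4 semitones, and B#2 to D##3 is exactly 4 semitones — so this is a major third.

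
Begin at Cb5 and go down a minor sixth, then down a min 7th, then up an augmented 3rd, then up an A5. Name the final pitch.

E##4

A minor sixth down from Cb5 is Eb4.
Eb4 down a minor seventh → F3 (10 semitones).
Up an augmented third from F3: A#3 (5 semitones up).
A#3 up an augmented fifth → E##4 (8 semitones).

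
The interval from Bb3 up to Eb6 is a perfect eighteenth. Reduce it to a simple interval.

perfect 4th

Subtracting seven from the interval number removes an octave: 18 − 14 = 4.
Quality carries through unchanged, so the simple form is a perfect fourth.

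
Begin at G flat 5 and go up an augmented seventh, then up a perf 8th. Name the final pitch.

F sharp 7

Gb5 up an augmented seventh → F#6 (12 semitones).
Up a perfect octave from F#6: F#7 (12 semitones up).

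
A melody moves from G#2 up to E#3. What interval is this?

major sixth

G to E spans six letter names (G-A-B-C-D-E) — that makes it a sixth of some quality.
The major sixth spans 9 semitones, and G#2 to E#3 is exactly 9 semitones — so this is a major sixth.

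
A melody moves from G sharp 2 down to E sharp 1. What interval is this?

m10

Descending from G#2 to E#1 is the same interval as ascending E#1 to G#2.
E to G spans three letter names (E-F-G), plus an octave, so the interval is some kind of tenth.
At 15 semitones, E#1→G#2 falls one short of a major tenth: minor.
(Equivalently, a compound minor third: a minor third plus an octave.)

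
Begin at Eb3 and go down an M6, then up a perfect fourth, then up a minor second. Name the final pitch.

Dbb3

Down a major sixth from Eb3: Gb2 (9 semitones down).
Gb2 up a perfect fourth → Cb3 (5 semitones).
Up a minor second from Cb3: Dbb3 (1 semitone up).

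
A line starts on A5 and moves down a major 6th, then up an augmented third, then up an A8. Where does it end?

Down a major sixth from A5: C5 (9 semitones down).
Up an augmented third from C5: E#5 (5 semitones up).
E#5 up an augmented octave → E##6 (13 semitones).

E##6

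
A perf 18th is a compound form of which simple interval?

perfect 4th

Subtracting seven from the interval number removes an octave: 18 − 14 = 4.
That makes a perfect eighteenth a compound perfect fourth — 2 octaves plus a perfect fourth.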